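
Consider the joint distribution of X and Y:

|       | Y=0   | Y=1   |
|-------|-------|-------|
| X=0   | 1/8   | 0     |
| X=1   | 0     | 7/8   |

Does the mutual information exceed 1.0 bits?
Marginal P(X) (row sums):
  P(X=0) = 1/8 + 0 = 1/8
  P(X=1) = 0 + 7/8 = 7/8
Marginal P(Y) (column sums):
  P(Y=0) = 1/8 + 0 = 1/8
  P(Y=1) = 0 + 7/8 = 7/8

H(X) = -[(1/8)·log₂(1/8) + (7/8)·log₂(7/8)]
  = 0.3750 + 0.1686
  = 0.5436 bits
H(Y) = -[(1/8)·log₂(1/8) + (7/8)·log₂(7/8)]
  = 0.3750 + 0.1686
  = 0.5436 bits
H(X,Y) = -[(1/8)·log₂(1/8) + (7/8)·log₂(7/8)]
  = 0.3750 + 0.1686
  = 0.5436 bits

I(X;Y) = H(X) + H(Y) - H(X,Y)
  = 0.5436 + 0.5436 - 0.5436
  = 0.5436 bits

No. I(X;Y) = 0.5436 bits, which is ≤ 1.0 bits.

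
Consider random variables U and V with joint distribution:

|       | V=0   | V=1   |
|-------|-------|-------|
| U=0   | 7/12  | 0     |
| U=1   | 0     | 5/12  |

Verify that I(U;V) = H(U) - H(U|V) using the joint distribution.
Left side, from I(U;V) = H(U) + H(V) - H(U,V):
Marginal P(U) (row sums):
  P(U=0) = 7/12 + 0 = 7/12
  P(U=1) = 0 + 5/12 = 5/12
Marginal P(V) (column sums):
  P(V=0) = 7/12 + 0 = 7/12
  P(V=1) = 0 + 5/12 = 5/12

H(U) = -[(7/12)·log₂(7/12) + (5/12)·log₂(5/12)]
  = 0.4536 + 0.5263
  = 0.9799 bits
H(V) = -[(7/12)·log₂(7/12) + (5/12)·log₂(5/12)]
  = 0.4536 + 0.5263
  = 0.9799 bits
H(U,V) = -[(7/12)·log₂(7/12) + (5/12)·log₂(5/12)]
  = 0.4536 + 0.5263
  = 0.9799 bits

I(U;V) = H(U) + H(V) - H(U,V)
  = 0.9799 + 0.9799 - 0.9799
  = 0.9799 bits

Right side, with H(U|V) computed directly from the conditional probabilities:
H(U|V) = -Σ P(U,V)·log₂ P(U|V), where P(U|V) = P(U,V) / P(V)
  (cells with P(U,V) = 0 contribute 0)
  (U=0,V=0): P(U|V) = (7/12)/(7/12) = 1;  -(7/12)·log₂(1) = 0.0000
  (U=1,V=1): P(U|V) = (5/12)/(5/12) = 1;  -(5/12)·log₂(1) = 0.0000
H(U|V) = 0.0000 + 0.0000
  = 0.0000 bits
H(U) - H(U|V) = 0.9799 - 0.0000 = 0.9799 bits

Both sides equal 0.9799 bits, so I(U;V) = H(U) - H(U|V) ✓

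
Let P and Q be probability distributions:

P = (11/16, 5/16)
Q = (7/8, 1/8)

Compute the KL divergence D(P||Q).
D(P||Q) = Σ P(i) log₂(P(i)/Q(i))
  i=0: (11/16) × log₂((11/16)/(7/8)) = (11/16) × log₂(11/14) = -0.2392
  i=1: (5/16) × log₂((5/16)/(1/8)) = (5/16) × log₂(5/2) = 0.4131
D(P||Q) = -0.2392 + 0.4131
  = 0.1739 bits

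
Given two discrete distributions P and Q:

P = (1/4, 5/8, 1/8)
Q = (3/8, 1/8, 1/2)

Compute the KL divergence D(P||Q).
D(P||Q) = Σ P(i) log₂(P(i)/Q(i))
  i=0: (1/4) × log₂((1/4)/(3/8)) = (1/4) × log₂(2/3) = -0.1462
  i=1: (5/8) × log₂((5/8)/(1/8)) = (5/8) × log₂(5) = 1.4512
  i=2: (1/8) × log₂((1/8)/(1/2)) = (1/8) × log₂(1/4) = -0.2500
D(P||Q) = -0.1462 + 1.4512 - 0.2500
  = 1.0550 bits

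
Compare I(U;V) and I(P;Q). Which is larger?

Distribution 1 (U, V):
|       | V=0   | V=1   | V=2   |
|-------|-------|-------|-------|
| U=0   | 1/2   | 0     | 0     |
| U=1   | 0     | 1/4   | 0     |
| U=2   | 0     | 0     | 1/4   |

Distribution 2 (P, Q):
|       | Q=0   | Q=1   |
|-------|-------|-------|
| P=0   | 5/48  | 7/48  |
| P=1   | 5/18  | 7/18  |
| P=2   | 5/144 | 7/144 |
Distribution 1 (U, V):
Marginal P(U) (row sums):
  P(U=0) = 1/2 + 0 + 0 = 1/2
  P(U=1) = 0 + 1/4 + 0 = 1/4
  P(U=2) = 0 + 0 + 1/4 = 1/4
Marginal P(V) (column sums):
  P(V=0) = 1/2 + 0 + 0 = 1/2
  P(V=1) = 0 + 1/4 + 0 = 1/4
  P(V=2) = 0 + 0 + 1/4 = 1/4

H(U) = -[(1/2)·log₂(1/2) + (1/4)·log₂(1/4) + (1/4)·log₂(1/4)]
  = 0.5000 + 0.5000 + 0.5000
  = 1.5000 bits
H(V) = -[(1/2)·log₂(1/2) + (1/4)·log₂(1/4) + (1/4)·log₂(1/4)]
  = 0.5000 + 0.5000 + 0.5000
  = 1.5000 bits
H(U,V) = -[(1/2)·log₂(1/2) + (1/4)·log₂(1/4) + (1/4)·log₂(1/4)]
  = 0.5000 + 0.5000 + 0.5000
  = 1.5000 bits

I(U;V) = H(U) + H(V) - H(U,V)
  = 1.5000 + 1.5000 - 1.5000
  = 1.5000 bits

Distribution 2 (P, Q):
Marginal P(P) (row sums):
  P(P=0) = 5/48 + 7/48 = 1/4
  P(P=1) = 5/18 + 7/18 = 2/3
  P(P=2) = 5/144 + 7/144 = 1/12
Marginal P(Q) (column sums):
  P(Q=0) = 5/48 + 5/18 + 5/144 = 5/12
  P(Q=1) = 7/48 + 7/18 + 7/144 = 7/12

H(P) = -[(1/4)·log₂(1/4) + (2/3)·log₂(2/3) + (1/12)·log₂(1/12)]
  = 0.5000 + 0.3900 + 0.2987
  = 1.1887 bits
H(Q) = -[(5/12)·log₂(5/12) + (7/12)·log₂(7/12)]
  = 0.5263 + 0.4536
  = 0.9799 bits
H(P,Q) = -[(5/48)·log₂(5/48) + (7/48)·log₂(7/48) + (5/18)·log₂(5/18) + (7/18)·log₂(7/18) + (5/144)·log₂(5/144) + (7/144)·log₂(7/144)]
  = 0.3399 + 0.4051 + 0.5133 + 0.5299 + 0.1683 + 0.2121
  = 2.1686 bits

I(P;Q) = H(P) + H(Q) - H(P,Q)
  = 1.1887 + 0.9799 - 2.1686
  = 0.0000 bits

I(U;V) = 1.5000 bits > I(P;Q) = 0.0000 bits, so (U, V) has the higher mutual information (stronger dependence).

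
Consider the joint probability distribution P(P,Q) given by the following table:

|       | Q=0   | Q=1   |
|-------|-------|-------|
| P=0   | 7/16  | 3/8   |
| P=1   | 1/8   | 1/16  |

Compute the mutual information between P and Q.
Marginal P(P) (row sums):
  P(P=0) = 7/16 + 3/8 = 13/16
  P(P=1) = 1/8 + 1/16 = 3/16
Marginal P(Q) (column sums):
  P(Q=0) = 7/16 + 1/8 = 9/16
  P(Q=1) = 3/8 + 1/16 = 7/16

H(P) = -[(13/16)·log₂(13/16) + (3/16)·log₂(3/16)]
  = 0.2434 + 0.4528
  = 0.6962 bits
H(Q) = -[(9/16)·log₂(9/16) + (7/16)·log₂(7/16)]
  = 0.4669 + 0.5218
  = 0.9887 bits
H(P,Q) = -[(7/16)·log₂(7/16) + (3/8)·log₂(3/8) + (1/8)·log₂(1/8) + (1/16)·log₂(1/16)]
  = 0.5218 + 0.5306 + 0.3750 + 0.2500
  = 1.6774 bits

I(P;Q) = H(P) + H(Q) - H(P,Q)
  = 0.6962 + 0.9887 - 1.6774
  = 0.0075 bits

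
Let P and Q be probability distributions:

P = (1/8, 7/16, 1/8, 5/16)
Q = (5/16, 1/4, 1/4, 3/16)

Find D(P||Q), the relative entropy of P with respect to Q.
D(P||Q) = Σ P(i) log₂(P(i)/Q(i))
  i=0: (1/8) × log₂((1/8)/(5/16)) = (1/8) × log₂(2/5) = -0.1652
  i=1: (7/16) × log₂((7/16)/(1/4)) = (7/16) × log₂(7/4) = 0.3532
  i=2: (1/8) × log₂((1/8)/(1/4)) = (1/8) × log₂(1/2) = -0.1250
  i=3: (5/16) × log₂((5/16)/(3/16)) = (5/16) × log₂(5/3) = 0.2303
D(P||Q) = -0.1652 + 0.3532 - 0.1250 + 0.2303
  = 0.2933 bits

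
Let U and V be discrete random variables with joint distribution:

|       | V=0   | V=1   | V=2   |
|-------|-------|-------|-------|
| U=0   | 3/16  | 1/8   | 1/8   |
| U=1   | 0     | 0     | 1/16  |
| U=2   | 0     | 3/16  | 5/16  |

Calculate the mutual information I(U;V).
Marginal P(U) (row sums):
  P(U=0) = 3/16 + 1/8 + 1/8 = 7/16
  P(U=1) = 0 + 0 + 1/16 = 1/16
  P(U=2) = 0 + 3/16 + 5/16 = 1/2
Marginal P(V) (column sums):
  P(V=0) = 3/16 + 0 + 0 = 3/16
  P(V=1) = 1/8 + 0 + 3/16 = 5/16
  P(V=2) = 1/8 + 1/16 + 5/16 = 1/2

H(U) = -[(7/16)·log₂(7/16) + (1/16)·log₂(1/16) + (1/2)·log₂(1/2)]
  = 0.5218 + 0.2500 + 0.5000
  = 1.2718 bits
H(V) = -[(3/16)·log₂(3/16) + (5/16)·log₂(5/16) + (1/2)·log₂(1/2)]
  = 0.4528 + 0.5244 + 0.5000
  = 1.4772 bits
H(U,V) = -[(3/16)·log₂(3/16) + (1/8)·log₂(1/8) + (1/8)·log₂(1/8) + (1/16)·log₂(1/16) + (3/16)·log₂(3/16) + (5/16)·log₂(5/16)]
  = 0.4528 + 0.3750 + 0.3750 + 0.2500 + 0.4528 + 0.5244
  = 2.4300 bits

I(U;V) = H(U) + H(V) - H(U,V)
  = 1.2718 + 1.4772 - 2.4300
  = 0.3190 bits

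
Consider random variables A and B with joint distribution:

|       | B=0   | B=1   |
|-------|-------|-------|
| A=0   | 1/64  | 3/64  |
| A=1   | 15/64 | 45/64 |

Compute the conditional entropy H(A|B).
Marginal P(B) (column sums):
  P(B=0) = 1/64 + 15/64 = 1/4
  P(B=1) = 3/64 + 45/64 = 3/4

H(A|B) = -Σ P(A,B)·log₂ P(A|B), where P(A|B) = P(A,B) / P(B)
  (A=0,B=0): P(A|B) = (1/64)/(1/4) = 1/16;  -(1/64)·log₂(1/16) = 0.0625
  (A=0,B=1): P(A|B) = (3/64)/(3/4) = 1/16;  -(3/64)·log₂(1/16) = 0.1875
  (A=1,B=0): P(A|B) = (15/64)/(1/4) = 15/16;  -(15/64)·log₂(15/16) = 0.0218
  (A=1,B=1): P(A|B) = (45/64)/(3/4) = 15/16;  -(45/64)·log₂(15/16) = 0.0655
H(A|B) = 0.0625 + 0.1875 + 0.0218 + 0.0655
  = 0.3373 bits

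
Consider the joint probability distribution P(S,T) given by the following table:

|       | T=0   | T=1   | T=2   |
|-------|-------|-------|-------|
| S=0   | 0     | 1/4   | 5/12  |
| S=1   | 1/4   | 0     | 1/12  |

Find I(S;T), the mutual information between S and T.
Marginal P(S) (row sums):
  P(S=0) = 0 + 1/4 + 5/12 = 2/3
  P(S=1) = 1/4 + 0 + 1/12 = 1/3
Marginal P(T) (column sums):
  P(T=0) = 0 + 1/4 = 1/4
  P(T=1) = 1/4 + 0 = 1/4
  P(T=2) = 5/12 + 1/12 = 1/2

H(S) = -[(2/3)·log₂(2/3) + (1/3)·log₂(1/3)]
  = 0.3900 + 0.5283
  = 0.9183 bits
H(T) = -[(1/4)·log₂(1/4) + (1/4)·log₂(1/4) + (1/2)·log₂(1/2)]
  = 0.5000 + 0.5000 + 0.5000
  = 1.5000 bits
H(S,T) = -[(1/4)·log₂(1/4) + (5/12)·log₂(5/12) + (1/4)·log₂(1/4) + (1/12)·log₂(1/12)]
  = 0.5000 + 0.5263 + 0.5000 + 0.2987
  = 1.8250 bits

I(S;T) = H(S) + H(T) - H(S,T)
  = 0.9183 + 1.5000 - 1.8250
  = 0.5933 bits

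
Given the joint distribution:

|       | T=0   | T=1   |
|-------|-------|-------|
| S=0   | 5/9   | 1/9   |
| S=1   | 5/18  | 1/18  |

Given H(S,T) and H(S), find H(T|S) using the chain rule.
From the chain rule: H(S,T) = H(S) + H(T|S)
Therefore: H(T|S) = H(S,T) - H(S)

H(S,T) = -[(5/9)·log₂(5/9) + (1/9)·log₂(1/9) + (5/18)·log₂(5/18) + (1/18)·log₂(1/18)]
  = 0.4711 + 0.3522 + 0.5133 + 0.2317
  = 1.5683 bits
Marginal P(S) (row sums):
  P(S=0) = 5/9 + 1/9 = 2/3
  P(S=1) = 5/18 + 1/18 = 1/3
H(S) = -[(2/3)·log₂(2/3) + (1/3)·log₂(1/3)]
  = 0.3900 + 0.5283
  = 0.9183 bits

H(T|S) = 1.5683 - 0.9183 = 0.6500 bits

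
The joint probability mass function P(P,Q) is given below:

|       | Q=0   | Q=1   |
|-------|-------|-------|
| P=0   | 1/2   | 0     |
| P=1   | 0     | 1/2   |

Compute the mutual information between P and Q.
Marginal P(P) (row sums):
  P(P=0) = 1/2 + 0 = 1/2
  P(P=1) = 0 + 1/2 = 1/2
Marginal P(Q) (column sums):
  P(Q=0) = 1/2 + 0 = 1/2
  P(Q=1) = 0 + 1/2 = 1/2

H(P) = -[(1/2)·log₂(1/2) + (1/2)·log₂(1/2)]
  = 0.5000 + 0.5000
  = 1.0000 bits
H(Q) = -[(1/2)·log₂(1/2) + (1/2)·log₂(1/2)]
  = 0.5000 + 0.5000
  = 1.0000 bits
H(P,Q) = -[(1/2)·log₂(1/2) + (1/2)·log₂(1/2)]
  = 0.5000 + 0.5000
  = 1.0000 bits

I(P;Q) = H(P) + H(Q) - H(P,Q)
  = 1.0000 + 1.0000 - 1.0000
  = 1.0000 bits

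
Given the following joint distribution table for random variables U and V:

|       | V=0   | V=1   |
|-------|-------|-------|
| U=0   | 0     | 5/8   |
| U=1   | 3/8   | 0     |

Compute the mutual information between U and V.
Marginal P(U) (row sums):
  P(U=0) = 0 + 5/8 = 5/8
  P(U=1) = 3/8 + 0 = 3/8
Marginal P(V) (column sums):
  P(V=0) = 0 + 3/8 = 3/8
  P(V=1) = 5/8 + 0 = 5/8

H(U) = -[(5/8)·log₂(5/8) + (3/8)·log₂(3/8)]
  = 0.4238 + 0.5306
  = 0.9544 bits
H(V) = -[(3/8)·log₂(3/8) + (5/8)·log₂(5/8)]
  = 0.5306 + 0.4238
  = 0.9544 bits
H(U,V) = -[(5/8)·log₂(5/8) + (3/8)·log₂(3/8)]
  = 0.4238 + 0.5306
  = 0.9544 bits

I(U;V) = H(U) + H(V) - H(U,V)
  = 0.9544 + 0.9544 - 0.9544
  = 0.9544 bits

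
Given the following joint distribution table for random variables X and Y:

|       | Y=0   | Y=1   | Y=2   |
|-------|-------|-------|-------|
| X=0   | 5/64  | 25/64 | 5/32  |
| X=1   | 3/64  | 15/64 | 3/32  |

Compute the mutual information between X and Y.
Marginal P(X) (row sums):
  P(X=0) = 5/64 + 25/64 + 5/32 = 5/8
  P(X=1) = 3/64 + 15/64 + 3/32 = 3/8
Marginal P(Y) (column sums):
  P(Y=0) = 5/64 + 3/64 = 1/8
  P(Y=1) = 25/64 + 15/64 = 5/8
  P(Y=2) = 5/32 + 3/32 = 1/4

H(X) = -[(5/8)·log₂(5/8) + (3/8)·log₂(3/8)]
  = 0.4238 + 0.5306
  = 0.9544 bits
H(Y) = -[(1/8)·log₂(1/8) + (5/8)·log₂(5/8) + (1/4)·log₂(1/4)]
  = 0.3750 + 0.4238 + 0.5000
  = 1.2988 bits
H(X,Y) = -[(5/64)·log₂(5/64) + (25/64)·log₂(25/64) + (5/32)·log₂(5/32) + (3/64)·log₂(3/64) + (15/64)·log₂(15/64) + (3/32)·log₂(3/32)]
  = 0.2873 + 0.5297 + 0.4184 + 0.2070 + 0.4906 + 0.3202
  = 2.2532 bits

I(X;Y) = H(X) + H(Y) - H(X,Y)
  = 0.9544 + 1.2988 - 2.2532
  = 0.0000 bits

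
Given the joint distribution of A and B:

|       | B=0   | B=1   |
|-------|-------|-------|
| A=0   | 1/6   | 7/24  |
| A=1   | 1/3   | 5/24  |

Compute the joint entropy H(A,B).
H(A,B) = -Σ P(A,B) log₂ P(A,B), summed over the non-zero cells:
H(A,B) = -[(1/6)·log₂(1/6) + (7/24)·log₂(7/24) + (1/3)·log₂(1/3) + (5/24)·log₂(5/24)]
  = 0.4308 + 0.5185 + 0.5283 + 0.4715
  = 1.9491 bits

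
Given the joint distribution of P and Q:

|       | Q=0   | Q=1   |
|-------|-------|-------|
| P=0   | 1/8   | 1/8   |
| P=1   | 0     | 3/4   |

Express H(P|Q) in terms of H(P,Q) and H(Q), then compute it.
H(P|Q) = H(P,Q) - H(Q)

Marginal P(Q) (column sums):
  P(Q=0) = 1/8 + 0 = 1/8
  P(Q=1) = 1/8 + 3/4 = 7/8

H(P,Q) = -[(1/8)·log₂(1/8) + (1/8)·log₂(1/8) + (3/4)·log₂(3/4)]
  = 0.3750 + 0.3750 + 0.3113
  = 1.0613 bits
H(Q) = -[(1/8)·log₂(1/8) + (7/8)·log₂(7/8)]
  = 0.3750 + 0.1686
  = 0.5436 bits

H(P|Q) = 1.0613 - 0.5436 = 0.5177 bits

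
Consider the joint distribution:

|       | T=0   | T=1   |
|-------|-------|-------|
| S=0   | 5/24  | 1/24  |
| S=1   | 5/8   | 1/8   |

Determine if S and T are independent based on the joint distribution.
Marginal P(S) (row sums):
  P(S=0) = 5/24 + 1/24 = 1/4
  P(S=1) = 5/8 + 1/8 = 3/4
Marginal P(T) (column sums):
  P(T=0) = 5/24 + 5/8 = 5/6
  P(T=1) = 1/24 + 1/8 = 1/6

S and T are independent iff P(S=i,T=j) = P(S=i)·P(T=j) for every cell.
  P(S=0)·P(T=0) = 1/4 × 5/6 = 5/24 = P(S=0,T=0) ✓
  P(S=0)·P(T=1) = 1/4 × 1/6 = 1/24 = P(S=0,T=1) ✓
  P(S=1)·P(T=0) = 3/4 × 5/6 = 5/8 = P(S=1,T=0) ✓
  P(S=1)·P(T=1) = 3/4 × 1/6 = 1/8 = P(S=1,T=1) ✓

Yes, S and T are independent: every cell factors, so I(S;T) = 0 bits.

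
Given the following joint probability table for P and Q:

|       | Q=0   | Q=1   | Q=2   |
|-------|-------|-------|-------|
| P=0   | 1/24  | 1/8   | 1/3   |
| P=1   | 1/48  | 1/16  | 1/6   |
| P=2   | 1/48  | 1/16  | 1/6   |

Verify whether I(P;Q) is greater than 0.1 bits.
Marginal P(P) (row sums):
  P(P=0) = 1/24 + 1/8 + 1/3 = 1/2
  P(P=1) = 1/48 + 1/16 + 1/6 = 1/4
  P(P=2) = 1/48 + 1/16 + 1/6 = 1/4
Marginal P(Q) (column sums):
  P(Q=0) = 1/24 + 1/48 + 1/48 = 1/12
  P(Q=1) = 1/8 + 1/16 + 1/16 = 1/4
  P(Q=2) = 1/3 + 1/6 + 1/6 = 2/3

H(P) = -[(1/2)·log₂(1/2) + (1/4)·log₂(1/4) + (1/4)·log₂(1/4)]
  = 0.5000 + 0.5000 + 0.5000
  = 1.5000 bits
H(Q) = -[(1/12)·log₂(1/12) + (1/4)·log₂(1/4) + (2/3)·log₂(2/3)]
  = 0.2987 + 0.5000 + 0.3900
  = 1.1887 bits
H(P,Q) = -[(1/24)·log₂(1/24) + (1/8)·log₂(1/8) + (1/3)·log₂(1/3) + (1/48)·log₂(1/48) + (1/16)·log₂(1/16) + (1/6)·log₂(1/6) + (1/48)·log₂(1/48) + (1/16)·log₂(1/16) + (1/6)·log₂(1/6)]
  = 0.1910 + 0.3750 + 0.5283 + 0.1164 + 0.2500 + 0.4308 + 0.1164 + 0.2500 + 0.4308
  = 2.6887 bits

I(P;Q) = H(P) + H(Q) - H(P,Q)
  = 1.5000 + 1.1887 - 2.6887
  = 0.0000 bits

No. I(P;Q) = 0.0000 bits, which is ≤ 0.1 bits.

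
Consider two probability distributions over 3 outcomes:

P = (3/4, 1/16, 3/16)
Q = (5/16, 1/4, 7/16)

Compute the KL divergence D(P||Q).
D(P||Q) = Σ P(i) log₂(P(i)/Q(i))
  i=0: (3/4) × log₂((3/4)/(5/16)) = (3/4) × log₂(12/5) = 0.9473
  i=1: (1/16) × log₂((1/16)/(1/4)) = (1/16) × log₂(1/4) = -0.1250
  i=2: (3/16) × log₂((3/16)/(7/16)) = (3/16) × log₂(3/7) = -0.2292
D(P||Q) = 0.9473 - 0.1250 - 0.2292
  = 0.5931 bits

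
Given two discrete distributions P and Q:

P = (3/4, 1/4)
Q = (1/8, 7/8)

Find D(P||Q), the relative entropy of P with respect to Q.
D(P||Q) = Σ P(i) log₂(P(i)/Q(i))
  i=0: (3/4) × log₂((3/4)/(1/8)) = (3/4) × log₂(6) = 1.9387
  i=1: (1/4) × log₂((1/4)/(7/8)) = (1/4) × log₂(2/7) = -0.4518
D(P||Q) = 1.9387 - 0.4518
  = 1.4869 bits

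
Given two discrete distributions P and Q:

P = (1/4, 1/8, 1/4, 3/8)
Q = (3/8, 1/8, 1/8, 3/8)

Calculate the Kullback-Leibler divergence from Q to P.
D(P||Q) = Σ P(i) log₂(P(i)/Q(i))
  i=0: (1/4) × log₂((1/4)/(3/8)) = (1/4) × log₂(2/3) = -0.1462
  i=1: (1/8) × log₂((1/8)/(1/8)) = (1/8) × log₂(1) = 0.0000
  i=2: (1/4) × log₂((1/4)/(1/8)) = (1/4) × log₂(2) = 0.2500
  i=3: (3/8) × log₂((3/8)/(3/8)) = (3/8) × log₂(1) = 0.0000
D(P||Q) = -0.1462 + 0.0000 + 0.2500 + 0.0000
  = 0.1038 bits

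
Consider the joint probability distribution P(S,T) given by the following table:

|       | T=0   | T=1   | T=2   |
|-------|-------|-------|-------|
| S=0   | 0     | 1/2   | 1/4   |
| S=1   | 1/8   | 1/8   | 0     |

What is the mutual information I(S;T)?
Marginal P(S) (row sums):
  P(S=0) = 0 + 1/2 + 1/4 = 3/4
  P(S=1) = 1/8 + 1/8 + 0 = 1/4
Marginal P(T) (column sums):
  P(T=0) = 0 + 1/8 = 1/8
  P(T=1) = 1/2 + 1/8 = 5/8
  P(T=2) = 1/4 + 0 = 1/4

H(S) = -[(3/4)·log₂(3/4) + (1/4)·log₂(1/4)]
  = 0.3113 + 0.5000
  = 0.8113 bits
H(T) = -[(1/8)·log₂(1/8) + (5/8)·log₂(5/8) + (1/4)·log₂(1/4)]
  = 0.3750 + 0.4238 + 0.5000
  = 1.2988 bits
H(S,T) = -[(1/2)·log₂(1/2) + (1/4)·log₂(1/4) + (1/8)·log₂(1/8) + (1/8)·log₂(1/8)]
  = 0.5000 + 0.5000 + 0.3750 + 0.3750
  = 1.7500 bits

I(S;T) = H(S) + H(T) - H(S,T)
  = 0.8113 + 1.2988 - 1.7500
  = 0.3601 bits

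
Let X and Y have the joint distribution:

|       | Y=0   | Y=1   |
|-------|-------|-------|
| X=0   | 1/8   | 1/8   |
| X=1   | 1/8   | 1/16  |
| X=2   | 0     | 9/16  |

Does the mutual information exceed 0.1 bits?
Marginal P(X) (row sums):
  P(X=0) = 1/8 + 1/8 = 1/4
  P(X=1) = 1/8 + 1/16 = 3/16
  P(X=2) = 0 + 9/16 = 9/16
Marginal P(Y) (column sums):
  P(Y=0) = 1/8 + 1/8 + 0 = 1/4
  P(Y=1) = 1/8 + 1/16 + 9/16 = 3/4

H(X) = -[(1/4)·log₂(1/4) + (3/16)·log₂(3/16) + (9/16)·log₂(9/16)]
  = 0.5000 + 0.4528 + 0.4669
  = 1.4197 bits
H(Y) = -[(1/4)·log₂(1/4) + (3/4)·log₂(3/4)]
  = 0.5000 + 0.3113
  = 0.8113 bits
H(X,Y) = -[(1/8)·log₂(1/8) + (1/8)·log₂(1/8) + (1/8)·log₂(1/8) + (1/16)·log₂(1/16) + (9/16)·log₂(9/16)]
  = 0.3750 + 0.3750 + 0.3750 + 0.2500 + 0.4669
  = 1.8419 bits

I(X;Y) = H(X) + H(Y) - H(X,Y)
  = 1.4197 + 0.8113 - 1.8419
  = 0.3891 bits

Yes. I(X;Y) = 0.3891 bits, which is > 0.1 bits.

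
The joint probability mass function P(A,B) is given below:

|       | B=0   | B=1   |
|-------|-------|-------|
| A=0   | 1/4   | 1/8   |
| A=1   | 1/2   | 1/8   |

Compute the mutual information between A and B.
Marginal P(A) (row sums):
  P(A=0) = 1/4 + 1/8 = 3/8
  P(A=1) = 1/2 + 1/8 = 5/8
Marginal P(B) (column sums):
  P(B=0) = 1/4 + 1/2 = 3/4
  P(B=1) = 1/8 + 1/8 = 1/4

H(A) = -[(3/8)·log₂(3/8) + (5/8)·log₂(5/8)]
  = 0.5306 + 0.4238
  = 0.9544 bits
H(B) = -[(3/4)·log₂(3/4) + (1/4)·log₂(1/4)]
  = 0.3113 + 0.5000
  = 0.8113 bits
H(A,B) = -[(1/4)·log₂(1/4) + (1/8)·log₂(1/8) + (1/2)·log₂(1/2) + (1/8)·log₂(1/8)]
  = 0.5000 + 0.3750 + 0.5000 + 0.3750
  = 1.7500 bits

I(A;B) = H(A) + H(B) - H(A,B)
  = 0.9544 + 0.8113 - 1.7500
  = 0.0157 bits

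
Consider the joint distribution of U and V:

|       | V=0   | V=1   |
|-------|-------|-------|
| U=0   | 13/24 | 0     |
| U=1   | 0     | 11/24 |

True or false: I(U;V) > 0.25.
Marginal P(U) (row sums):
  P(U=0) = 13/24 + 0 = 13/24
  P(U=1) = 0 + 11/24 = 11/24
Marginal P(V) (column sums):
  P(V=0) = 13/24 + 0 = 13/24
  P(V=1) = 0 + 11/24 = 11/24

H(U) = -[(13/24)·log₂(13/24) + (11/24)·log₂(11/24)]
  = 0.4791 + 0.5159
  = 0.9950 bits
H(V) = -[(13/24)·log₂(13/24) + (11/24)·log₂(11/24)]
  = 0.4791 + 0.5159
  = 0.9950 bits
H(U,V) = -[(13/24)·log₂(13/24) + (11/24)·log₂(11/24)]
  = 0.4791 + 0.5159
  = 0.9950 bits

I(U;V) = H(U) + H(V) - H(U,V)
  = 0.9950 + 0.9950 - 0.9950
  = 0.9950 bits

True. I(U;V) = 0.9950 bits, which is > 0.25 bits.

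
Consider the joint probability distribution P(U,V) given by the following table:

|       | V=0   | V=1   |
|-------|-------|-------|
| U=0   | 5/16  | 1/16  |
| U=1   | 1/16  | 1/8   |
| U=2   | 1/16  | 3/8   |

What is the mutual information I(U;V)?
Marginal P(U) (row sums):
  P(U=0) = 5/16 + 1/16 = 3/8
  P(U=1) = 1/16 + 1/8 = 3/16
  P(U=2) = 1/16 + 3/8 = 7/16
Marginal P(V) (column sums):
  P(V=0) = 5/16 + 1/16 + 1/16 = 7/16
  P(V=1) = 1/16 + 1/8 + 3/8 = 9/16

H(U) = -[(3/8)·log₂(3/8) + (3/16)·log₂(3/16) + (7/16)·log₂(7/16)]
  = 0.5306 + 0.4528 + 0.5218
  = 1.5052 bits
H(V) = -[(7/16)·log₂(7/16) + (9/16)·log₂(9/16)]
  = 0.5218 + 0.4669
  = 0.9887 bits
H(U,V) = -[(5/16)·log₂(5/16) + (1/16)·log₂(1/16) + (1/16)·log₂(1/16) + (1/8)·log₂(1/8) + (1/16)·log₂(1/16) + (3/8)·log₂(3/8)]
  = 0.5244 + 0.2500 + 0.2500 + 0.3750 + 0.2500 + 0.5306
  = 2.1800 bits

I(U;V) = H(U) + H(V) - H(U,V)
  = 1.5052 + 0.9887 - 2.1800
  = 0.3139 bits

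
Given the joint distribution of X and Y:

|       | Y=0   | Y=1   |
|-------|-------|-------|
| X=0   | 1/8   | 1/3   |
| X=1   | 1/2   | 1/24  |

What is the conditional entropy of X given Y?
Marginal P(Y) (column sums):
  P(Y=0) = 1/8 + 1/2 = 5/8
  P(Y=1) = 1/3 + 1/24 = 3/8

H(X|Y) = -Σ P(X,Y)·log₂ P(X|Y), where P(X|Y) = P(X,Y) / P(Y)
  (X=0,Y=0): P(X|Y) = (1/8)/(5/8) = 1/5;  -(1/8)·log₂(1/5) = 0.2902
  (X=0,Y=1): P(X|Y) = (1/3)/(3/8) = 8/9;  -(1/3)·log₂(8/9) = 0.0566
  (X=1,Y=0): P(X|Y) = (1/2)/(5/8) = 4/5;  -(1/2)·log₂(4/5) = 0.1610
  (X=1,Y=1): P(X|Y) = (1/24)/(3/8) = 1/9;  -(1/24)·log₂(1/9) = 0.1321
H(X|Y) = 0.2902 + 0.0566 + 0.1610 + 0.1321
  = 0.6399 bits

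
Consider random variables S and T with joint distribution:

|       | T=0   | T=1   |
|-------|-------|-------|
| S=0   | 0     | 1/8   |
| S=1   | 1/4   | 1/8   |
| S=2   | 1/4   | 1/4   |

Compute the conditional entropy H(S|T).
Marginal P(T) (column sums):
  P(T=0) = 0 + 1/4 + 1/4 = 1/2
  P(T=1) = 1/8 + 1/8 + 1/4 = 1/2

H(S|T) = -Σ P(S,T)·log₂ P(S|T), where P(S|T) = P(S,T) / P(T)
  (cells with P(S,T) = 0 contribute 0)
  (S=0,T=1): P(S|T) = (1/8)/(1/2) = 1/4;  -(1/8)·log₂(1/4) = 0.2500
  (S=1,T=0): P(S|T) = (1/4)/(1/2) = 1/2;  -(1/4)·log₂(1/2) = 0.2500
  (S=1,T=1): P(S|T) = (1/8)/(1/2) = 1/4;  -(1/8)·log₂(1/4) = 0.2500
  (S=2,T=0): P(S|T) = (1/4)/(1/2) = 1/2;  -(1/4)·log₂(1/2) = 0.2500
  (S=2,T=1): P(S|T) = (1/4)/(1/2) = 1/2;  -(1/4)·log₂(1/2) = 0.2500
H(S|T) = 0.2500 + 0.2500 + 0.2500 + 0.2500 + 0.2500
  = 1.2500 bits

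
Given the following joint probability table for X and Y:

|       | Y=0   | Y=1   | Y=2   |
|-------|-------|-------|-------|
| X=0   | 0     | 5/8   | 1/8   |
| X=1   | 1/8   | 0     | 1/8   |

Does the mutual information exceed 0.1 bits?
Marginal P(X) (row sums):
  P(X=0) = 0 + 5/8 + 1/8 = 3/4
  P(X=1) = 1/8 + 0 + 1/8 = 1/4
Marginal P(Y) (column sums):
  P(Y=0) = 0 + 1/8 = 1/8
  P(Y=1) = 5/8 + 0 = 5/8
  P(Y=2) = 1/8 + 1/8 = 1/4

H(X) = -[(3/4)·log₂(3/4) + (1/4)·log₂(1/4)]
  = 0.3113 + 0.5000
  = 0.8113 bits
H(Y) = -[(1/8)·log₂(1/8) + (5/8)·log₂(5/8) + (1/4)·log₂(1/4)]
  = 0.3750 + 0.4238 + 0.5000
  = 1.2988 bits
H(X,Y) = -[(5/8)·log₂(5/8) + (1/8)·log₂(1/8) + (1/8)·log₂(1/8) + (1/8)·log₂(1/8)]
  = 0.4238 + 0.3750 + 0.3750 + 0.3750
  = 1.5488 bits

I(X;Y) = H(X) + H(Y) - H(X,Y)
  = 0.8113 + 1.2988 - 1.5488
  = 0.5613 bits

Yes. I(X;Y) = 0.5613 bits, which is > 0.1 bits.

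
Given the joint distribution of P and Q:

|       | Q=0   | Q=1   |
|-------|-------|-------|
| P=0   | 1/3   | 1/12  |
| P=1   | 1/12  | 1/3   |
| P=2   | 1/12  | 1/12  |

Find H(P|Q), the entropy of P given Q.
Marginal P(Q) (column sums):
  P(Q=0) = 1/3 + 1/12 + 1/12 = 1/2
  P(Q=1) = 1/12 + 1/3 + 1/12 = 1/2

H(P|Q) = -Σ P(P,Q)·log₂ P(P|Q), where P(P|Q) = P(P,Q) / P(Q)
  (P=0,Q=0): P(P|Q) = (1/3)/(1/2) = 2/3;  -(1/3)·log₂(2/3) = 0.1950
  (P=0,Q=1): P(P|Q) = (1/12)/(1/2) = 1/6;  -(1/12)·log₂(1/6) = 0.2154
  (P=1,Q=0): P(P|Q) = (1/12)/(1/2) = 1/6;  -(1/12)·log₂(1/6) = 0.2154
  (P=1,Q=1): P(P|Q) = (1/3)/(1/2) = 2/3;  -(1/3)·log₂(2/3) = 0.1950
  (P=2,Q=0): P(P|Q) = (1/12)/(1/2) = 1/6;  -(1/12)·log₂(1/6) = 0.2154
  (P=2,Q=1): P(P|Q) = (1/12)/(1/2) = 1/6;  -(1/12)·log₂(1/6) = 0.2154
H(P|Q) = 0.1950 + 0.2154 + 0.2154 + 0.1950 + 0.2154 + 0.2154
  = 1.2516 bits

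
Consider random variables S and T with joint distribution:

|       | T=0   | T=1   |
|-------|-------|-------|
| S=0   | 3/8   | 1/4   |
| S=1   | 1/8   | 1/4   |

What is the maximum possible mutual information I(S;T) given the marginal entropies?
The upper bound on mutual information is I(S;T) ≤ min(H(S), H(T)).

Marginal P(S) (row sums):
  P(S=0) = 3/8 + 1/4 = 5/8
  P(S=1) = 1/8 + 1/4 = 3/8
Marginal P(T) (column sums):
  P(T=0) = 3/8 + 1/8 = 1/2
  P(T=1) = 1/4 + 1/4 = 1/2

H(S) = -[(5/8)·log₂(5/8) + (3/8)·log₂(3/8)]
  = 0.4238 + 0.5306
  = 0.9544 bits
H(T) = -[(1/2)·log₂(1/2) + (1/2)·log₂(1/2)]
  = 0.5000 + 0.5000
  = 1.0000 bits

Maximum possible I(S;T) = min(0.9544, 1.0000) = 0.9544 bits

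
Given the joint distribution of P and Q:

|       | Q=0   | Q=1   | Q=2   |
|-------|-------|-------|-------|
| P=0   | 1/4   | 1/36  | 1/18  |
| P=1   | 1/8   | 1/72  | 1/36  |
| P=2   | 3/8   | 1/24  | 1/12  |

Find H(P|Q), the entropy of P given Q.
Marginal P(Q) (column sums):
  P(Q=0) = 1/4 + 1/8 + 3/8 = 3/4
  P(Q=1) = 1/36 + 1/72 + 1/24 = 1/12
  P(Q=2) = 1/18 + 1/36 + 1/12 = 1/6

H(P|Q) = -Σ P(P,Q)·log₂ P(P|Q), where P(P|Q) = P(P,Q) / P(Q)
  (P=0,Q=0): P(P|Q) = (1/4)/(3/4) = 1/3;  -(1/4)·log₂(1/3) = 0.3962
  (P=0,Q=1): P(P|Q) = (1/36)/(1/12) = 1/3;  -(1/36)·log₂(1/3) = 0.0440
  (P=0,Q=2): P(P|Q) = (1/18)/(1/6) = 1/3;  -(1/18)·log₂(1/3) = 0.0881
  (P=1,Q=0): P(P|Q) = (1/8)/(3/4) = 1/6;  -(1/8)·log₂(1/6) = 0.3231
  (P=1,Q=1): P(P|Q) = (1/72)/(1/12) = 1/6;  -(1/72)·log₂(1/6) = 0.0359
  (P=1,Q=2): P(P|Q) = (1/36)/(1/6) = 1/6;  -(1/36)·log₂(1/6) = 0.0718
  (P=2,Q=0): P(P|Q) = (3/8)/(3/4) = 1/2;  -(3/8)·log₂(1/2) = 0.3750
  (P=2,Q=1): P(P|Q) = (1/24)/(1/12) = 1/2;  -(1/24)·log₂(1/2) = 0.0417
  (P=2,Q=2): P(P|Q) = (1/12)/(1/6) = 1/2;  -(1/12)·log₂(1/2) = 0.0833
H(P|Q) = 0.3962 + 0.0440 + 0.0881 + 0.3231 + 0.0359 + 0.0718 + 0.3750 + 0.0417 + 0.0833
  = 1.4591 bits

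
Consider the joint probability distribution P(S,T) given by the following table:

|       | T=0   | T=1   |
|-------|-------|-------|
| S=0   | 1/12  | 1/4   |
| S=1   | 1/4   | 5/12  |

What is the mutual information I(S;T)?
Marginal P(S) (row sums):
  P(S=0) = 1/12 + 1/4 = 1/3
  P(S=1) = 1/4 + 5/12 = 2/3
Marginal P(T) (column sums):
  P(T=0) = 1/12 + 1/4 = 1/3
  P(T=1) = 1/4 + 5/12 = 2/3

H(S) = -[(1/3)·log₂(1/3) + (2/3)·log₂(2/3)]
  = 0.5283 + 0.3900
  = 0.9183 bits
H(T) = -[(1/3)·log₂(1/3) + (2/3)·log₂(2/3)]
  = 0.5283 + 0.3900
  = 0.9183 bits
H(S,T) = -[(1/12)·log₂(1/12) + (1/4)·log₂(1/4) + (1/4)·log₂(1/4) + (5/12)·log₂(5/12)]
  = 0.2987 + 0.5000 + 0.5000 + 0.5263
  = 1.8250 bits

I(S;T) = H(S) + H(T) - H(S,T)
  = 0.9183 + 0.9183 - 1.8250
  = 0.0116 bits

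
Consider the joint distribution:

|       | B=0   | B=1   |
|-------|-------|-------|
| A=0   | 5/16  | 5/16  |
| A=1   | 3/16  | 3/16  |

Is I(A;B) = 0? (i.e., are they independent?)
Marginal P(A) (row sums):
  P(A=0) = 5/16 + 5/16 = 5/8
  P(A=1) = 3/16 + 3/16 = 3/8
Marginal P(B) (column sums):
  P(B=0) = 5/16 + 3/16 = 1/2
  P(B=1) = 5/16 + 3/16 = 1/2

A and B are independent iff P(A=i,B=j) = P(A=i)·P(B=j) for every cell.
  P(A=0)·P(B=0) = 5/8 × 1/2 = 5/16 = P(A=0,B=0) ✓
  P(A=0)·P(B=1) = 5/8 × 1/2 = 5/16 = P(A=0,B=1) ✓
  P(A=1)·P(B=0) = 3/8 × 1/2 = 3/16 = P(A=1,B=0) ✓
  P(A=1)·P(B=1) = 3/8 × 1/2 = 3/16 = P(A=1,B=1) ✓

Yes, A and B are independent: every cell factors, so I(A;B) = 0 bits.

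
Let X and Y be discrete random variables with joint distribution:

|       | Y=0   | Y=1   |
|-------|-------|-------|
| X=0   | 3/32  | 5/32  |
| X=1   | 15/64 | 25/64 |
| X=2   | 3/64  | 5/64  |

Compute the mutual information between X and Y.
Marginal P(X) (row sums):
  P(X=0) = 3/32 + 5/32 = 1/4
  P(X=1) = 15/64 + 25/64 = 5/8
  P(X=2) = 3/64 + 5/64 = 1/8
Marginal P(Y) (column sums):
  P(Y=0) = 3/32 + 15/64 + 3/64 = 3/8
  P(Y=1) = 5/32 + 25/64 + 5/64 = 5/8

H(X) = -[(1/4)·log₂(1/4) + (5/8)·log₂(5/8) + (1/8)·log₂(1/8)]
  = 0.5000 + 0.4238 + 0.3750
  = 1.2988 bits
H(Y) = -[(3/8)·log₂(3/8) + (5/8)·log₂(5/8)]
  = 0.5306 + 0.4238
  = 0.9544 bits
H(X,Y) = -[(3/32)·log₂(3/32) + (5/32)·log₂(5/32) + (15/64)·log₂(15/64) + (25/64)·log₂(25/64) + (3/64)·log₂(3/64) + (5/64)·log₂(5/64)]
  = 0.3202 + 0.4184 + 0.4906 + 0.5297 + 0.2070 + 0.2873
  = 2.2532 bits

I(X;Y) = H(X) + H(Y) - H(X,Y)
  = 1.2988 + 0.9544 - 2.2532
  = 0.0000 bits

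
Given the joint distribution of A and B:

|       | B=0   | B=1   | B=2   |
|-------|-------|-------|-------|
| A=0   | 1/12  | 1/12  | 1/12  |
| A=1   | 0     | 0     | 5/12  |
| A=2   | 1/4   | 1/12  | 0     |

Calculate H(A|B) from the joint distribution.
Marginal P(B) (column sums):
  P(B=0) = 1/12 + 0 + 1/4 = 1/3
  P(B=1) = 1/12 + 0 + 1/12 = 1/6
  P(B=2) = 1/12 + 5/12 + 0 = 1/2

H(A|B) = -Σ P(A,B)·log₂ P(A|B), where P(A|B) = P(A,B) / P(B)
  (cells with P(A,B) = 0 contribute 0)
  (A=0,B=0): P(A|B) = (1/12)/(1/3) = 1/4;  -(1/12)·log₂(1/4) = 0.1667
  (A=0,B=1): P(A|B) = (1/12)/(1/6) = 1/2;  -(1/12)·log₂(1/2) = 0.0833
  (A=0,B=2): P(A|B) = (1/12)/(1/2) = 1/6;  -(1/12)·log₂(1/6) = 0.2154
  (A=1,B=2): P(A|B) = (5/12)/(1/2) = 5/6;  -(5/12)·log₂(5/6) = 0.1096
  (A=2,B=0): P(A|B) = (1/4)/(1/3) = 3/4;  -(1/4)·log₂(3/4) = 0.1038
  (A=2,B=1): P(A|B) = (1/12)/(1/6) = 1/2;  -(1/12)·log₂(1/2) = 0.0833
H(A|B) = 0.1667 + 0.0833 + 0.2154 + 0.1096 + 0.1038 + 0.0833
  = 0.7621 bits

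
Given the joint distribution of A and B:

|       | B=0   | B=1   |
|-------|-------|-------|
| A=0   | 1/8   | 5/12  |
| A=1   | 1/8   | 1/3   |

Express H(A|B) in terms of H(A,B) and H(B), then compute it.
H(A|B) = H(A,B) - H(B)

Marginal P(B) (column sums):
  P(B=0) = 1/8 + 1/8 = 1/4
  P(B=1) = 5/12 + 1/3 = 3/4

H(A,B) = -[(1/8)·log₂(1/8) + (5/12)·log₂(5/12) + (1/8)·log₂(1/8) + (1/3)·log₂(1/3)]
  = 0.3750 + 0.5263 + 0.3750 + 0.5283
  = 1.8046 bits
H(B) = -[(1/4)·log₂(1/4) + (3/4)·log₂(3/4)]
  = 0.5000 + 0.3113
  = 0.8113 bits

H(A|B) = 1.8046 - 0.8113 = 0.9933 bits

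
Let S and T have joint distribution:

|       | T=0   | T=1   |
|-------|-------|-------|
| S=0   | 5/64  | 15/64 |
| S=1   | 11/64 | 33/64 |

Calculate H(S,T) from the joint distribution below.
H(S,T) = -Σ P(S,T) log₂ P(S,T), summed over the non-zero cells:
H(S,T) = -[(5/64)·log₂(5/64) + (15/64)·log₂(15/64) + (11/64)·log₂(11/64) + (33/64)·log₂(33/64)]
  = 0.2873 + 0.4906 + 0.4367 + 0.4927
  = 1.7073 bits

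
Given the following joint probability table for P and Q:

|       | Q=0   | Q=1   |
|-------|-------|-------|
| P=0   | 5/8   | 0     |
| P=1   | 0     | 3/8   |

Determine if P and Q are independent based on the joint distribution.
Marginal P(P) (row sums):
  P(P=0) = 5/8 + 0 = 5/8
  P(P=1) = 0 + 3/8 = 3/8
Marginal P(Q) (column sums):
  P(Q=0) = 5/8 + 0 = 5/8
  P(Q=1) = 0 + 3/8 = 3/8

P and Q are independent iff P(P=i,Q=j) = P(P=i)·P(Q=j) for every cell.
  P(P=0)·P(Q=0) = 5/8 × 5/8 = 25/64, but P(P=0,Q=0) = 5/8 ✗

No, P and Q are not independent. Quantitatively, I(P;Q) > 0:

H(P) = -[(5/8)·log₂(5/8) + (3/8)·log₂(3/8)]
  = 0.4238 + 0.5306
  = 0.9544 bits
H(Q) = -[(5/8)·log₂(5/8) + (3/8)·log₂(3/8)]
  = 0.4238 + 0.5306
  = 0.9544 bits
H(P,Q) = -[(5/8)·log₂(5/8) + (3/8)·log₂(3/8)]
  = 0.4238 + 0.5306
  = 0.9544 bits
I(P;Q) = H(P) + H(Q) - H(P,Q) = 0.9544 + 0.9544 - 0.9544 = 0.9544 bits > 0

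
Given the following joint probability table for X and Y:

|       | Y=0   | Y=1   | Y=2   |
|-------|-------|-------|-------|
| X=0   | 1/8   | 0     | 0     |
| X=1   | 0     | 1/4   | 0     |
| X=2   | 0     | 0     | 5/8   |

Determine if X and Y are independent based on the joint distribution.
Marginal P(X) (row sums):
  P(X=0) = 1/8 + 0 + 0 = 1/8
  P(X=1) = 0 + 1/4 + 0 = 1/4
  P(X=2) = 0 + 0 + 5/8 = 5/8
Marginal P(Y) (column sums):
  P(Y=0) = 1/8 + 0 + 0 = 1/8
  P(Y=1) = 0 + 1/4 + 0 = 1/4
  P(Y=2) = 0 + 0 + 5/8 = 5/8

X and Y are independent iff P(X=i,Y=j) = P(X=i)·P(Y=j) for every cell.
  P(X=0)·P(Y=0) = 1/8 × 1/8 = 1/64, but P(X=0,Y=0) = 1/8 ✗

No, X and Y are not independent. Quantitatively, I(X;Y) > 0:

H(X) = -[(1/8)·log₂(1/8) + (1/4)·log₂(1/4) + (5/8)·log₂(5/8)]
  = 0.3750 + 0.5000 + 0.4238
  = 1.2988 bits
H(Y) = -[(1/8)·log₂(1/8) + (1/4)·log₂(1/4) + (5/8)·log₂(5/8)]
  = 0.3750 + 0.5000 + 0.4238
  = 1.2988 bits
H(X,Y) = -[(1/8)·log₂(1/8) + (1/4)·log₂(1/4) + (5/8)·log₂(5/8)]
  = 0.3750 + 0.5000 + 0.4238
  = 1.2988 bits
I(X;Y) = H(X) + H(Y) - H(X,Y) = 1.2988 + 1.2988 - 1.2988 = 1.2988 bits > 0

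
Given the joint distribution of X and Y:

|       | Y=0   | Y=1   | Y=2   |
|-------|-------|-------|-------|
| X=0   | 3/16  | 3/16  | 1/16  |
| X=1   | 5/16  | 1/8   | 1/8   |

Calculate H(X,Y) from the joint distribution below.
H(X,Y) = -Σ P(X,Y) log₂ P(X,Y), summed over the non-zero cells:
H(X,Y) = -[(3/16)·log₂(3/16) + (3/16)·log₂(3/16) + (1/16)·log₂(1/16) + (5/16)·log₂(5/16) + (1/8)·log₂(1/8) + (1/8)·log₂(1/8)]
  = 0.4528 + 0.4528 + 0.2500 + 0.5244 + 0.3750 + 0.3750
  = 2.4300 bits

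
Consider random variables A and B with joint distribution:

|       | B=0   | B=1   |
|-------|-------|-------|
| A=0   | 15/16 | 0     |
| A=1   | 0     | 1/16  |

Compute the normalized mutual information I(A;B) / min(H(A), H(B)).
Marginal P(A) (row sums):
  P(A=0) = 15/16 + 0 = 15/16
  P(A=1) = 0 + 1/16 = 1/16
Marginal P(B) (column sums):
  P(B=0) = 15/16 + 0 = 15/16
  P(B=1) = 0 + 1/16 = 1/16

H(A) = -[(15/16)·log₂(15/16) + (1/16)·log₂(1/16)]
  = 0.0873 + 0.2500
  = 0.3373 bits
H(B) = -[(15/16)·log₂(15/16) + (1/16)·log₂(1/16)]
  = 0.0873 + 0.2500
  = 0.3373 bits
H(A,B) = -[(15/16)·log₂(15/16) + (1/16)·log₂(1/16)]
  = 0.0873 + 0.2500
  = 0.3373 bits

I(A;B) = H(A) + H(B) - H(A,B)
  = 0.3373 + 0.3373 - 0.3373
  = 0.3373 bits

min(H(A), H(B)) = min(0.3373, 0.3373) = 0.3373 bits
Normalized MI = 0.3373 / 0.3373 = 1.0000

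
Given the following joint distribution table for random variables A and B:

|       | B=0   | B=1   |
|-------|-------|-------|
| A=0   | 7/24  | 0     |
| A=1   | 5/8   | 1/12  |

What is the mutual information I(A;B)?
Marginal P(A) (row sums):
  P(A=0) = 7/24 + 0 = 7/24
  P(A=1) = 5/8 + 1/12 = 17/24
Marginal P(B) (column sums):
  P(B=0) = 7/24 + 5/8 = 11/12
  P(B=1) = 0 + 1/12 = 1/12

H(A) = -[(7/24)·log₂(7/24) + (17/24)·log₂(17/24)]
  = 0.5185 + 0.3524
  = 0.8709 bits
H(B) = -[(11/12)·log₂(11/12) + (1/12)·log₂(1/12)]
  = 0.1151 + 0.2987
  = 0.4138 bits
H(A,B) = -[(7/24)·log₂(7/24) + (5/8)·log₂(5/8) + (1/12)·log₂(1/12)]
  = 0.5185 + 0.4238 + 0.2987
  = 1.2410 bits

I(A;B) = H(A) + H(B) - H(A,B)
  = 0.8709 + 0.4138 - 1.2410
  = 0.0437 bits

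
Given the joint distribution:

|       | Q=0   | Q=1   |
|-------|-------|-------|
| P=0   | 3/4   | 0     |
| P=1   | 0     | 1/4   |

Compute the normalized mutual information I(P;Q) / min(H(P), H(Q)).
Marginal P(P) (row sums):
  P(P=0) = 3/4 + 0 = 3/4
  P(P=1) = 0 + 1/4 = 1/4
Marginal P(Q) (column sums):
  P(Q=0) = 3/4 + 0 = 3/4
  P(Q=1) = 0 + 1/4 = 1/4

H(P) = -[(3/4)·log₂(3/4) + (1/4)·log₂(1/4)]
  = 0.3113 + 0.5000
  = 0.8113 bits
H(Q) = -[(3/4)·log₂(3/4) + (1/4)·log₂(1/4)]
  = 0.3113 + 0.5000
  = 0.8113 bits
H(P,Q) = -[(3/4)·log₂(3/4) + (1/4)·log₂(1/4)]
  = 0.3113 + 0.5000
  = 0.8113 bits

I(P;Q) = H(P) + H(Q) - H(P,Q)
  = 0.8113 + 0.8113 - 0.8113
  = 0.8113 bits

min(H(P), H(Q)) = min(0.8113, 0.8113) = 0.8113 bits
Normalized MI = 0.8113 / 0.8113 = 1.0000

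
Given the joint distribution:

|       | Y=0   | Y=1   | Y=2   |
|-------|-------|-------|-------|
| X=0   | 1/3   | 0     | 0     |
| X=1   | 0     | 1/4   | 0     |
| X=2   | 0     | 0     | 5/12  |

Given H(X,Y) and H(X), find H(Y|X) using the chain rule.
From the chain rule: H(X,Y) = H(X) + H(Y|X)
Therefore: H(Y|X) = H(X,Y) - H(X)

H(X,Y) = -[(1/3)·log₂(1/3) + (1/4)·log₂(1/4) + (5/12)·log₂(5/12)]
  = 0.5283 + 0.5000 + 0.5263
  = 1.5546 bits
Marginal P(X) (row sums):
  P(X=0) = 1/3 + 0 + 0 = 1/3
  P(X=1) = 0 + 1/4 + 0 = 1/4
  P(X=2) = 0 + 0 + 5/12 = 5/12
H(X) = -[(1/3)·log₂(1/3) + (1/4)·log₂(1/4) + (5/12)·log₂(5/12)]
  = 0.5283 + 0.5000 + 0.5263
  = 1.5546 bits

H(Y|X) = 1.5546 - 1.5546 = 0.0000 bits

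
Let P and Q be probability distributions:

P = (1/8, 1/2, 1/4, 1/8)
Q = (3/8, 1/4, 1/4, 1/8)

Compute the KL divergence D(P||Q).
D(P||Q) = Σ P(i) log₂(P(i)/Q(i))
  i=0: (1/8) × log₂((1/8)/(3/8)) = (1/8) × log₂(1/3) = -0.1981
  i=1: (1/2) × log₂((1/2)/(1/4)) = (1/2) × log₂(2) = 0.5000
  i=2: (1/4) × log₂((1/4)/(1/4)) = (1/4) × log₂(1) = 0.0000
  i=3: (1/8) × log₂((1/8)/(1/8)) = (1/8) × log₂(1) = 0.0000
D(P||Q) = -0.1981 + 0.5000 + 0.0000 + 0.0000
  = 0.3019 bits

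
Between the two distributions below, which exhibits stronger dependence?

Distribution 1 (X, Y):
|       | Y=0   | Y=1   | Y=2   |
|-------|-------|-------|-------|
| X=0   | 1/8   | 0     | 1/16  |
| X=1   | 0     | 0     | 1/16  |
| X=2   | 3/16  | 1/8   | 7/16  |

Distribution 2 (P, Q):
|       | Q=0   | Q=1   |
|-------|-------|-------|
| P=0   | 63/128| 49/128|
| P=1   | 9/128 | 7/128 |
Distribution 1 (X, Y):
Marginal P(X) (row sums):
  P(X=0) = 1/8 + 0 + 1/16 = 3/16
  P(X=1) = 0 + 0 + 1/16 = 1/16
  P(X=2) = 3/16 + 1/8 + 7/16 = 3/4
Marginal P(Y) (column sums):
  P(Y=0) = 1/8 + 0 + 3/16 = 5/16
  P(Y=1) = 0 + 0 + 1/8 = 1/8
  P(Y=2) = 1/16 + 1/16 + 7/16 = 9/16

H(X) = -[(3/16)·log₂(3/16) + (1/16)·log₂(1/16) + (3/4)·log₂(3/4)]
  = 0.4528 + 0.2500 + 0.3113
  = 1.0141 bits
H(Y) = -[(5/16)·log₂(5/16) + (1/8)·log₂(1/8) + (9/16)·log₂(9/16)]
  = 0.5244 + 0.3750 + 0.4669
  = 1.3663 bits
H(X,Y) = -[(1/8)·log₂(1/8) + (1/16)·log₂(1/16) + (1/16)·log₂(1/16) + (3/16)·log₂(3/16) + (1/8)·log₂(1/8) + (7/16)·log₂(7/16)]
  = 0.3750 + 0.2500 + 0.2500 + 0.4528 + 0.3750 + 0.5218
  = 2.2246 bits

I(X;Y) = H(X) + H(Y) - H(X,Y)
  = 1.0141 + 1.3663 - 2.2246
  = 0.1558 bits

Distribution 2 (P, Q):
Marginal P(P) (row sums):
  P(P=0) = 63/128 + 49/128 = 7/8
  P(P=1) = 9/128 + 7/128 = 1/8
Marginal P(Q) (column sums):
  P(Q=0) = 63/128 + 9/128 = 9/16
  P(Q=1) = 49/128 + 7/128 = 7/16

H(P) = -[(7/8)·log₂(7/8) + (1/8)·log₂(1/8)]
  = 0.1686 + 0.3750
  = 0.5436 bits
H(Q) = -[(9/16)·log₂(9/16) + (7/16)·log₂(7/16)]
  = 0.4669 + 0.5218
  = 0.9887 bits
H(P,Q) = -[(63/128)·log₂(63/128) + (49/128)·log₂(49/128) + (9/128)·log₂(9/128) + (7/128)·log₂(7/128)]
  = 0.5034 + 0.5303 + 0.2693 + 0.2293
  = 1.5323 bits

I(P;Q) = H(P) + H(Q) - H(P,Q)
  = 0.5436 + 0.9887 - 1.5323
  = 0.0000 bits

I(X;Y) = 0.1558 bits > I(P;Q) = 0.0000 bits, so (X, Y) has the higher mutual information (stronger dependence).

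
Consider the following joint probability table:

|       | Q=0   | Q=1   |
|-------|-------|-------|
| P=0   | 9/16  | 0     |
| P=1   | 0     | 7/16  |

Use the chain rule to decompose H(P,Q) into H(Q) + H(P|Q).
By the chain rule: H(P,Q) = H(Q) + H(P|Q)

Marginal P(Q) (column sums):
  P(Q=0) = 9/16 + 0 = 9/16
  P(Q=1) = 0 + 7/16 = 7/16
H(Q) = -[(9/16)·log₂(9/16) + (7/16)·log₂(7/16)]
  = 0.4669 + 0.5218
  = 0.9887 bits
H(P|Q) = -Σ P(P,Q)·log₂ P(P|Q), where P(P|Q) = P(P,Q) / P(Q)
  (cells with P(P,Q) = 0 contribute 0)
  (P=0,Q=0): P(P|Q) = (9/16)/(9/16) = 1;  -(9/16)·log₂(1) = 0.0000
  (P=1,Q=1): P(P|Q) = (7/16)/(7/16) = 1;  -(7/16)·log₂(1) = 0.0000
H(P|Q) = 0.0000 + 0.0000
  = 0.0000 bits

H(P,Q) = H(Q) + H(P|Q) = 0.9887 + 0.0000 = 0.9887 bits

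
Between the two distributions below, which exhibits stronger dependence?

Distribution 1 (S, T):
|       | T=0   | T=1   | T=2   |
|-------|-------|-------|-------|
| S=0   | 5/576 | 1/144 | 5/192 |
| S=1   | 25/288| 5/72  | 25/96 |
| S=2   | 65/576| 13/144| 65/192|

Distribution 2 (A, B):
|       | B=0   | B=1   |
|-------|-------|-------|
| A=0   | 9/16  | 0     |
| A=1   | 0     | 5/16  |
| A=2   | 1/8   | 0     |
Distribution 1 (S, T):
Marginal P(S) (row sums):
  P(S=0) = 5/576 + 1/144 + 5/192 = 1/24
  P(S=1) = 25/288 + 5/72 + 25/96 = 5/12
  P(S=2) = 65/576 + 13/144 + 65/192 = 13/24
Marginal P(T) (column sums):
  P(T=0) = 5/576 + 25/288 + 65/576 = 5/24
  P(T=1) = 1/144 + 5/72 + 13/144 = 1/6
  P(T=2) = 5/192 + 25/96 + 65/192 = 5/8

H(S) = -[(1/24)·log₂(1/24) + (5/12)·log₂(5/12) + (13/24)·log₂(13/24)]
  = 0.1910 + 0.5263 + 0.4791
  = 1.1964 bits
H(T) = -[(5/24)·log₂(5/24) + (1/6)·log₂(1/6) + (5/8)·log₂(5/8)]
  = 0.4715 + 0.4308 + 0.4238
  = 1.3261 bits
H(S,T) = -[(5/576)·log₂(5/576) + (1/144)·log₂(1/144) + (5/192)·log₂(5/192) + (25/288)·log₂(25/288) + (5/72)·log₂(5/72) + (25/96)·log₂(25/96) + (65/576)·log₂(65/576) + (13/144)·log₂(13/144) + (65/192)·log₂(65/192)]
  = 0.0594 + 0.0498 + 0.1371 + 0.3061 + 0.2672 + 0.5055 + 0.3552 + 0.3132 + 0.5290
  = 2.5225 bits

I(S;T) = H(S) + H(T) - H(S,T)
  = 1.1964 + 1.3261 - 2.5225
  = 0.0000 bits

Distribution 2 (A, B):
Marginal P(A) (row sums):
  P(A=0) = 9/16 + 0 = 9/16
  P(A=1) = 0 + 5/16 = 5/16
  P(A=2) = 1/8 + 0 = 1/8
Marginal P(B) (column sums):
  P(B=0) = 9/16 + 0 + 1/8 = 11/16
  P(B=1) = 0 + 5/16 + 0 = 5/16

H(A) = -[(9/16)·log₂(9/16) + (5/16)·log₂(5/16) + (1/8)·log₂(1/8)]
  = 0.4669 + 0.5244 + 0.3750
  = 1.3663 bits
H(B) = -[(11/16)·log₂(11/16) + (5/16)·log₂(5/16)]
  = 0.3716 + 0.5244
  = 0.8960 bits
H(A,B) = -[(9/16)·log₂(9/16) + (5/16)·log₂(5/16) + (1/8)·log₂(1/8)]
  = 0.4669 + 0.5244 + 0.3750
  = 1.3663 bits

I(A;B) = H(A) + H(B) - H(A,B)
  = 1.3663 + 0.8960 - 1.3663
  = 0.8960 bits

I(A;B) = 0.8960 bits > I(S;T) = 0.0000 bits, so (A, B) has the higher mutual information (stronger dependence).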